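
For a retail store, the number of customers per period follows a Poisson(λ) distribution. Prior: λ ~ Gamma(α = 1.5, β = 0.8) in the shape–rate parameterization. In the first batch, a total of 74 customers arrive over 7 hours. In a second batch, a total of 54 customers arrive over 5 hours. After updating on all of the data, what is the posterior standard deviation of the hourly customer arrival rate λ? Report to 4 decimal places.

0.8890

With a Gamma(shape α, rate β) prior, the Poisson likelihood is conjugate: the posterior is Gamma(α + ΣXᵢ, β + n).
After batch 1: Gamma(α+S, β+n) = Gamma(1.5+74, 0.8+7) = Gamma(75.5, 7.8).
After batch 2: Gamma(α+S, β+n) = Gamma(75.5+54, 7.8+5) = Gamma(129.5, 12.8).
SD = √α/β = √129.5/12.8 = 0.8890.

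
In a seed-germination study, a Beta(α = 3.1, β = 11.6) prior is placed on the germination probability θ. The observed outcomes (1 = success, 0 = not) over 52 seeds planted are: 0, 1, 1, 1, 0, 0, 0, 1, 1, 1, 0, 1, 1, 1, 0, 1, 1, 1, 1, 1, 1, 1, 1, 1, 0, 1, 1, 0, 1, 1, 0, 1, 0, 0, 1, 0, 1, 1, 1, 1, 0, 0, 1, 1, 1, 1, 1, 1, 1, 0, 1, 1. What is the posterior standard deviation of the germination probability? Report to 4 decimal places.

The Beta prior is conjugate to a Binomial/Bernoulli likelihood; the update adds successes to α and failures to β.
Posterior: Beta(α+k, β+n−k) = Beta(3.1+37, 11.6+15) = Beta(40.1, 26.6).
Var = αβ/((α+β)²(α+β+1)) = 40.1·26.6/(66.7²·67.7) = 0.00354149; SD = √0.00354149 = 0.0595.

0.0595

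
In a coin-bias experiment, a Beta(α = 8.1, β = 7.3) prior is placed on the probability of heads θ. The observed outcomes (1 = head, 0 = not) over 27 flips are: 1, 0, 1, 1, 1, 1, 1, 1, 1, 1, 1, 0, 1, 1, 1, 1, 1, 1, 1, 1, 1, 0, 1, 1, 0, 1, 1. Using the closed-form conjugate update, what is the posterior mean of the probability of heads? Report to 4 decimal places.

The Beta prior is conjugate to a Binomial/Bernoulli likelihood; the update adds successes to α and failures to β.
Posterior: Beta(α+k, β+n−k) = Beta(8.1+23, 7.3+4) = Beta(31.1, 11.3).
Posterior mean = α/(α+β) = 31.1/42.4 = 0.7335.

0.7335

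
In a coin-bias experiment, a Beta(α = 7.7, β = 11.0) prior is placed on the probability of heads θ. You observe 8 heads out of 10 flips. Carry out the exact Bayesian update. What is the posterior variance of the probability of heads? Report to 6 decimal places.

0.008343

The Beta prior is conjugate to a Binomial/Bernoulli likelihood; the update adds successes to α and failures to β.
Posterior: Beta(α+k, β+n−k) = Beta(7.7+8, 11.0+2) = Beta(15.7, 13.0).
Var = αβ/((α+β)²(α+β+1)) = 15.7·13.0/(28.7²·29.7) = 0.008343.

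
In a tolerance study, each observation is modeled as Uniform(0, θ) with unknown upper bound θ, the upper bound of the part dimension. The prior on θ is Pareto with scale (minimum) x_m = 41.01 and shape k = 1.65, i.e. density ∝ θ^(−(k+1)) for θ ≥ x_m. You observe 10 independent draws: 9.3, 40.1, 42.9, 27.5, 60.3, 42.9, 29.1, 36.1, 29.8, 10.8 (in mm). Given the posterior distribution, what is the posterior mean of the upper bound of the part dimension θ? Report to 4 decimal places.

65.9620

A Pareto(scale x_m, shape k) prior on the upper bound θ of Uniform(0, θ) is conjugate: posterior is Pareto(max(x_m, max xᵢ), k + n).
Sample maximum = 60.3; prior scale x_m = 41.01 → posterior scale = max = 60.30.
Posterior shape = 1.65 + 10 = 11.65.
E[θ|data] = k·x_m/(k−1) = 11.65·60.30/10.65 = 65.9620.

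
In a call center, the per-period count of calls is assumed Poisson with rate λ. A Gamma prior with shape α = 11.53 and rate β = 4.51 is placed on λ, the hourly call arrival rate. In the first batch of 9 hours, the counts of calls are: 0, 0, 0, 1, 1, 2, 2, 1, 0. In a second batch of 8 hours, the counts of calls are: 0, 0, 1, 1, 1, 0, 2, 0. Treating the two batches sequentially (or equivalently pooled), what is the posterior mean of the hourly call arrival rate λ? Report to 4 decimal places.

1.0939

With a Gamma(shape α, rate β) prior, the Poisson likelihood is conjugate: the posterior is Gamma(α + ΣXᵢ, β + n).
Batch 1: sum of counts S = 7 over n = 9 hours.
After batch 1: Gamma(α+S, β+n) = Gamma(11.53+7, 4.51+9) = Gamma(18.53, 13.51).
Batch 2: sum of counts S = 5 over n = 8 hours.
After batch 2: Gamma(α+S, β+n) = Gamma(18.53+5, 13.51+8) = Gamma(23.53, 21.51).
Posterior mean = α/β = 23.53/21.51 = 1.0939.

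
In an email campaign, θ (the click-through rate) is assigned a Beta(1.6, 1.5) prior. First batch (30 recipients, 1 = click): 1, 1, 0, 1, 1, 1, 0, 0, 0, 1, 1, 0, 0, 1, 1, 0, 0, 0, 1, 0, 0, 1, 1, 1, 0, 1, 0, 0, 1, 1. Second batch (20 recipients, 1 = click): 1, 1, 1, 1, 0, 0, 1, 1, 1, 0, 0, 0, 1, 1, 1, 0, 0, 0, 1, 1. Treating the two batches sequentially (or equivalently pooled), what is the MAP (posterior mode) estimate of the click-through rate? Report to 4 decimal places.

0.5597

The Beta prior is conjugate to a Binomial/Bernoulli likelihood; the update adds successes to α and failures to β.
After batch 1: Beta(1.6+16, 1.5+14) = Beta(17.6, 15.5).
After batch 2: Beta(17.6+12, 15.5+8) = Beta(29.6, 23.5).
Mode of Beta(a,b) for a,b>1 is (a−1)/(a+b−2) = 28.6/51.1 = 0.5597.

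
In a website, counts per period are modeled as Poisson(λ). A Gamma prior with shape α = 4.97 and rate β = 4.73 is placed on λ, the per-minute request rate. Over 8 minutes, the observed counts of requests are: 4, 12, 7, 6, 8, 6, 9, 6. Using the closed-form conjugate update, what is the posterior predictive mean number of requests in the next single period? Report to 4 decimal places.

With a Gamma(shape α, rate β) prior, the Poisson likelihood is conjugate: the posterior is Gamma(α + ΣXᵢ, β + n).
Sum of counts S = 58 over n = 8 minutes.
Posterior: Gamma(α+S, β+n) = Gamma(4.97+58, 4.73+8) = Gamma(62.97, 12.73).
The predictive distribution for one future period is NegBinom with mean α/β = 4.9466.

4.9466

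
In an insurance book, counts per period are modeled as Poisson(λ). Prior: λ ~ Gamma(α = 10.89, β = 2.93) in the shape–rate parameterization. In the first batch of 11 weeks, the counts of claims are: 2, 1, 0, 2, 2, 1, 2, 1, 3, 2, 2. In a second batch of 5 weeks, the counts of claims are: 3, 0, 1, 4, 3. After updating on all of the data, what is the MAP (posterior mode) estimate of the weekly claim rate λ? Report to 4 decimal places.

2.0544

With a Gamma(shape α, rate β) prior, the Poisson likelihood is conjugate: the posterior is Gamma(α + ΣXᵢ, β + n).
Batch 1: sum of counts S = 18 over n = 11 weeks.
After batch 1: Gamma(α+S, β+n) = Gamma(10.89+18, 2.93+11) = Gamma(28.89, 13.93).
Batch 2: sum of counts S = 11 over n = 5 weeks.
After batch 2: Gamma(α+S, β+n) = Gamma(28.89+11, 13.93+5) = Gamma(39.89, 18.93).
Mode of Gamma(α,β) for α≥1 is (α−1)/β = 38.89/18.93 = 2.0544.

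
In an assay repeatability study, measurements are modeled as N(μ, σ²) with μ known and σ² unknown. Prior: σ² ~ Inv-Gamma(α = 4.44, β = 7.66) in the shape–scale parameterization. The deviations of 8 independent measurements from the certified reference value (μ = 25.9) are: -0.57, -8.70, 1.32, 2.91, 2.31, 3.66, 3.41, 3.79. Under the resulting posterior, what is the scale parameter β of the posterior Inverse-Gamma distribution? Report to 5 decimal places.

With known mean μ and an Inverse-Gamma(α, β) prior on σ², the Normal likelihood is conjugate: posterior is Inv-Gamma(α + n/2, β + Σ(xᵢ−μ)²/2).
Σ(xᵢ−μ)² = (-0.57)² + (-8.70)² + (1.32)² + (2.91)² + (2.31)² + (3.66)² + (3.41)² + (3.79)² = 130.9493.
Posterior: Inv-Gamma(4.44 + 8/2, 7.66 + 130.9493/2) = Inv-Gamma(8.44, 73.13465).
Posterior β = 73.13465.

73.13465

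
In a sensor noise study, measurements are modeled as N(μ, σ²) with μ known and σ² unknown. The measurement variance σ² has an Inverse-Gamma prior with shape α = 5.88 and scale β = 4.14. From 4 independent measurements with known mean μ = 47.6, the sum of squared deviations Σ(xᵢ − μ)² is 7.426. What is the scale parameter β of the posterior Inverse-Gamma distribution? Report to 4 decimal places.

With known mean μ and an Inverse-Gamma(α, β) prior on σ², the Normal likelihood is conjugate: posterior is Inv-Gamma(α + n/2, β + Σ(xᵢ−μ)²/2).
Posterior: Inv-Gamma(5.88 + 4/2, 4.14 + 7.426/2) = Inv-Gamma(7.88, 7.8530).
Posterior β = 7.8530.

7.8530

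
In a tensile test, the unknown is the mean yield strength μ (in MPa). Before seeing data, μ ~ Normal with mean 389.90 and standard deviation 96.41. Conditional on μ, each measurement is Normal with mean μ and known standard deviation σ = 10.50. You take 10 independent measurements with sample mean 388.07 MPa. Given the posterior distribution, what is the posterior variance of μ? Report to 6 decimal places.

For Normal data with known variance σ², a Normal(μ₀, σ₀²) prior on μ is conjugate. Posterior precision = 1/σ₀² + n/σ²; posterior mean is the precision-weighted average of μ₀ and x̄.
σ₀² = 96.41² = 9294.8881, σ² = 10.50² = 110.25; σ² + n·σ₀² = 110.25 + 10·9294.8881 = 93059.131.
Posterior precision = 1/σ₀² + n/σ² = 1/9294.8881 + 10/110.25 = (σ² + n·σ₀²)/(σ₀²σ²) = 93059.131/(9294.8881·110.25); posterior variance σₙ² = σ₀²σ²/(σ² + n·σ₀²) = 9294.8881·110.25/93059.131 = 11.011938.

11.011938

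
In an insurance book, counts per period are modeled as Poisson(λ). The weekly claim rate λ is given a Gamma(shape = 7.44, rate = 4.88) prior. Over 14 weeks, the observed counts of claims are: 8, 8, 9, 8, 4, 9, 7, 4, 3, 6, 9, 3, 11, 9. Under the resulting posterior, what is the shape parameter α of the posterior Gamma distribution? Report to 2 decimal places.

With a Gamma(shape α, rate β) prior, the Poisson likelihood is conjugate: the posterior is Gamma(α + ΣXᵢ, β + n).
Sum of counts S = 98 over n = 14 weeks.
Posterior: Gamma(α+S, β+n) = Gamma(7.44+98, 4.88+14) = Gamma(105.44, 18.88).
Posterior α = 105.44.

105.44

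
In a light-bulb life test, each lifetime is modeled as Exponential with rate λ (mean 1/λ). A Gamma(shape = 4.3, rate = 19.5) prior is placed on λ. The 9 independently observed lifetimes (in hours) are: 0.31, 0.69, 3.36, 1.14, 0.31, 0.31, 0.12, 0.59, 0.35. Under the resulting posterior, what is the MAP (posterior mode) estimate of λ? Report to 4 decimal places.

0.4610

With a Gamma(shape α, rate β) prior on the exponential rate λ, the posterior after n observations with total T = Σxᵢ is Gamma(α+n, β+T).
Sum of observations T = 7.18 hours; n = 9.
Posterior: Gamma(4.3+9, 19.5+7.18) = Gamma(13.3, 26.68).
Mode = (α−1)/β = 0.4610.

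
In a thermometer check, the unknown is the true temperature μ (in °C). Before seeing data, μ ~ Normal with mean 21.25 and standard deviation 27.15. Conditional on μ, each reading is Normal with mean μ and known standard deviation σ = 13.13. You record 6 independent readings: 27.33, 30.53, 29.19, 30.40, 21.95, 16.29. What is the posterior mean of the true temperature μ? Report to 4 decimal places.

For Normal data with known variance σ², a Normal(μ₀, σ₀²) prior on μ is conjugate. Posterior precision = 1/σ₀² + n/σ²; posterior mean is the precision-weighted average of μ₀ and x̄.
Σxᵢ = 27.33 + 30.53 + 29.19 + 30.40 + 21.95 + 16.29 = 155.69, so n·x̄ = 155.69.
σ₀² = 27.15² = 737.1225, σ² = 13.13² = 172.3969; σ² + n·σ₀² = 172.3969 + 6·737.1225 = 4595.1319.
Posterior mean = (μ₀/σ₀² + n·x̄/σ²)/(1/σ₀² + n/σ²) = (σ²·μ₀ + σ₀²·n·x̄)/(σ² + n·σ₀²) = (172.3969·21.25 + 737.1225·155.69)/4595.1319 = 118426.03615/4595.1319 = 25.7721.

25.7721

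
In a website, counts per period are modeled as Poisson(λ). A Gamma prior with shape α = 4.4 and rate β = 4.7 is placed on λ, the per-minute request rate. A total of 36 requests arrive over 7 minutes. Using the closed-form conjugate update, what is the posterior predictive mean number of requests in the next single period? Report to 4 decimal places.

3.4530

With a Gamma(shape α, rate β) prior, the Poisson likelihood is conjugate: the posterior is Gamma(α + ΣXᵢ, β + n).
Posterior: Gamma(α+S, β+n) = Gamma(4.4+36, 4.7+7) = Gamma(40.4, 11.7).
The predictive distribution for one future period is NegBinom with mean α/β = 3.4530.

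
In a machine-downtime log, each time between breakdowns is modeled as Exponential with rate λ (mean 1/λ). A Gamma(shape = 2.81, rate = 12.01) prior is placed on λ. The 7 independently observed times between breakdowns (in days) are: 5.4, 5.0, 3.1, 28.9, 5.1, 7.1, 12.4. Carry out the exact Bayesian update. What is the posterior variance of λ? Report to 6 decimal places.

0.001571

With a Gamma(shape α, rate β) prior on the exponential rate λ, the posterior after n observations with total T = Σxᵢ is Gamma(α+n, β+T).
Sum of observations T = 67.0 days; n = 7.
Posterior: Gamma(2.81+7, 12.01+67.0) = Gamma(9.81, 79.01).
Var = α/β² = 0.001571.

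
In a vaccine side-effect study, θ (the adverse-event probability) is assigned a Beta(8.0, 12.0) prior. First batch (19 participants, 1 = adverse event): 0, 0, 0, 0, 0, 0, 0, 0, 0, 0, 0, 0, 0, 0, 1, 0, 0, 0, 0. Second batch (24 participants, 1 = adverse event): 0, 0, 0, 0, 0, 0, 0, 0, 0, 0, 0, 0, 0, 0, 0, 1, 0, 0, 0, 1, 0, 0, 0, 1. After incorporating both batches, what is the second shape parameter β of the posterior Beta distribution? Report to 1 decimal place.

51.0

The Beta prior is conjugate to a Binomial/Bernoulli likelihood; the update adds successes to α and failures to β.
After batch 1: Beta(8.0+1, 12.0+18) = Beta(9.0, 30.0).
After batch 2: Beta(9.0+3, 30.0+21) = Beta(12.0, 51.0).
Posterior β = 51.0.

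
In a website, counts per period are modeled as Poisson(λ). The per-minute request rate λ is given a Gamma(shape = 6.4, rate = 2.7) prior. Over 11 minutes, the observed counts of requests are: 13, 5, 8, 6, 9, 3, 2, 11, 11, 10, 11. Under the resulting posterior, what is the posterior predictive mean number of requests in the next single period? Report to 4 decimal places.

With a Gamma(shape α, rate β) prior, the Poisson likelihood is conjugate: the posterior is Gamma(α + ΣXᵢ, β + n).
Sum of counts S = 89 over n = 11 minutes.
Posterior: Gamma(α+S, β+n) = Gamma(6.4+89, 2.7+11) = Gamma(95.4, 13.7).
The predictive distribution for one future period is NegBinom with mean α/β = 6.9635.

6.9635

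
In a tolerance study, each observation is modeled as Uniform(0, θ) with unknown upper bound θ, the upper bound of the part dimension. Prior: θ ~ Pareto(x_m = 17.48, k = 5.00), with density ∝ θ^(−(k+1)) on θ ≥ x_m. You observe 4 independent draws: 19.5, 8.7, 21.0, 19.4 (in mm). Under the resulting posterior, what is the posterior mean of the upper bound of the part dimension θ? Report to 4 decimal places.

23.6250

A Pareto(scale x_m, shape k) prior on the upper bound θ of Uniform(0, θ) is conjugate: posterior is Pareto(max(x_m, max xᵢ), k + n).
Sample maximum = 21.0; prior scale x_m = 17.48 → posterior scale = max = 21.00.
Posterior shape = 5.00 + 4 = 9.00.
E[θ|data] = k·x_m/(k−1) = 9.00·21.00/8.00 = 23.6250.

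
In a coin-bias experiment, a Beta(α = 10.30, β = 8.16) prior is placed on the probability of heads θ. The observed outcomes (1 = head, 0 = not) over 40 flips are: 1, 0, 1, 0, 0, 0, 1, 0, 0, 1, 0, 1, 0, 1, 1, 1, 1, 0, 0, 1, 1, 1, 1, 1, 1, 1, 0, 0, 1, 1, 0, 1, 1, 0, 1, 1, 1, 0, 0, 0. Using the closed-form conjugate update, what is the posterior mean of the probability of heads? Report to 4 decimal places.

0.5696

The Beta prior is conjugate to a Binomial/Bernoulli likelihood; the update adds successes to α and failures to β.
Posterior: Beta(α+k, β+n−k) = Beta(10.30+23, 8.16+17) = Beta(33.30, 25.16).
Posterior mean = α/(α+β) = 33.30/58.46 = 0.5696.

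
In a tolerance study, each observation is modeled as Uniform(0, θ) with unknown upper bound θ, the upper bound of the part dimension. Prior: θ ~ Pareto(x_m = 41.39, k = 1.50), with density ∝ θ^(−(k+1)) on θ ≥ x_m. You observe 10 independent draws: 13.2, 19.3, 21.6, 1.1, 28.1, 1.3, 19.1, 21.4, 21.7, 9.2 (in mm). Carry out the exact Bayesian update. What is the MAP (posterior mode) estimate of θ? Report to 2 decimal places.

A Pareto(scale x_m, shape k) prior on the upper bound θ of Uniform(0, θ) is conjugate: posterior is Pareto(max(x_m, max xᵢ), k + n).
Sample maximum = 28.1; prior scale x_m = 41.39 → posterior scale = max = 41.39.
Posterior shape = 1.50 + 10 = 11.50.
The Pareto density is decreasing on [x_m, ∞), so the mode is x_m = 41.39.

41.39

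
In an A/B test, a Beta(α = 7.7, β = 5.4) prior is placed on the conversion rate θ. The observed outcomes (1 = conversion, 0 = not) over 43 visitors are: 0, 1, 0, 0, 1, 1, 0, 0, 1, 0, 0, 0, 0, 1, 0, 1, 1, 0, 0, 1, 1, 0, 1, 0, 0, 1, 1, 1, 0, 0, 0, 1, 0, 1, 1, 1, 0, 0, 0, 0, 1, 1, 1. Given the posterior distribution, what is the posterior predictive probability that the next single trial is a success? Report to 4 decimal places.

The Beta prior is conjugate to a Binomial/Bernoulli likelihood; the update adds successes to α and failures to β.
Posterior: Beta(α+k, β+n−k) = Beta(7.7+20, 5.4+23) = Beta(27.7, 28.4).
For a single future Bernoulli trial, P(success | data) = α/(α+β) = 0.4938.

0.4938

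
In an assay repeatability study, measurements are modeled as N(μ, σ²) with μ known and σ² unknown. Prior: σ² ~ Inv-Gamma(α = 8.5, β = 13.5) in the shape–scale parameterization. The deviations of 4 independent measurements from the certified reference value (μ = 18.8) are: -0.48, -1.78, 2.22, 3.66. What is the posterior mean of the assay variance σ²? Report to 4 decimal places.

With known mean μ and an Inverse-Gamma(α, β) prior on σ², the Normal likelihood is conjugate: posterior is Inv-Gamma(α + n/2, β + Σ(xᵢ−μ)²/2).
Σ(xᵢ−μ)² = (-0.48)² + (-1.78)² + (2.22)² + (3.66)² = 21.7228.
Posterior: Inv-Gamma(8.5 + 4/2, 13.5 + 21.7228/2) = Inv-Gamma(10.50, 24.36140).
E[σ²|data] = β/(α−1) = 24.36140/9.50 = 2.5644.

2.5644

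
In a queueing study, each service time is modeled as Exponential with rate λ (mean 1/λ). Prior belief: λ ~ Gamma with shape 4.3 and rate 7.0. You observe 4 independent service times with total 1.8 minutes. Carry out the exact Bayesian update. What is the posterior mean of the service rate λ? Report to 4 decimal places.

0.9432

With a Gamma(shape α, rate β) prior on the exponential rate λ, the posterior after n observations with total T = Σxᵢ is Gamma(α+n, β+T).
Posterior: Gamma(4.3+4, 7.0+1.8) = Gamma(8.3, 8.8).
Posterior mean of λ = α/β = 8.3/8.8 = 0.9432.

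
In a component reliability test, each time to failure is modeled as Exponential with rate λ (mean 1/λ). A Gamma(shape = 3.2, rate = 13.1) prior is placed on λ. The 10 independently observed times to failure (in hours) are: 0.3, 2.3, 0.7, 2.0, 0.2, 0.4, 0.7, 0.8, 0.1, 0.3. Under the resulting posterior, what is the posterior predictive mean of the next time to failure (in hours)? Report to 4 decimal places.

With a Gamma(shape α, rate β) prior on the exponential rate λ, the posterior after n observations with total T = Σxᵢ is Gamma(α+n, β+T).
Sum of observations T = 7.8 hours; n = 10.
Posterior: Gamma(3.2+10, 13.1+7.8) = Gamma(13.2, 20.9).
The predictive distribution for the next observation is Lomax; its mean is β/(α−1) = 20.9/12.2 = 1.7131.

1.7131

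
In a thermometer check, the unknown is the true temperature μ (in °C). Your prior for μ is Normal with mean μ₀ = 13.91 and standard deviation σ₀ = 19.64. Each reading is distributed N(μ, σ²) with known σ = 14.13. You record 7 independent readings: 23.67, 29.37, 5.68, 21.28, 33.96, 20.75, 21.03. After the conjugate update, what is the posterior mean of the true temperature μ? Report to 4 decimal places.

For Normal data with known variance σ², a Normal(μ₀, σ₀²) prior on μ is conjugate. Posterior precision = 1/σ₀² + n/σ²; posterior mean is the precision-weighted average of μ₀ and x̄.
Σxᵢ = 23.67 + 29.37 + 5.68 + 21.28 + 33.96 + 20.75 + 21.03 = 155.74, so n·x̄ = 155.74.
σ₀² = 19.64² = 385.7296, σ² = 14.13² = 199.6569; σ² + n·σ₀² = 199.6569 + 7·385.7296 = 2899.7641.
Posterior mean = (μ₀/σ₀² + n·x̄/σ²)/(1/σ₀² + n/σ²) = (σ²·μ₀ + σ₀²·n·x̄)/(σ² + n·σ₀²) = (199.6569·13.91 + 385.7296·155.74)/2899.7641 = 62850.755383/2899.7641 = 21.6744.

21.6744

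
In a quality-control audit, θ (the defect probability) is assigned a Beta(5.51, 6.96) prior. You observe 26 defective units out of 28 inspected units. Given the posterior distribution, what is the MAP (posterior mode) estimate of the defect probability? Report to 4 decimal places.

0.7931

The Beta prior is conjugate to a Binomial/Bernoulli likelihood; the update adds successes to α and failures to β.
Posterior: Beta(α+k, β+n−k) = Beta(5.51+26, 6.96+2) = Beta(31.51, 8.96).
Mode of Beta(a,b) for a,b>1 is (a−1)/(a+b−2) = 30.51/38.47 = 0.7931.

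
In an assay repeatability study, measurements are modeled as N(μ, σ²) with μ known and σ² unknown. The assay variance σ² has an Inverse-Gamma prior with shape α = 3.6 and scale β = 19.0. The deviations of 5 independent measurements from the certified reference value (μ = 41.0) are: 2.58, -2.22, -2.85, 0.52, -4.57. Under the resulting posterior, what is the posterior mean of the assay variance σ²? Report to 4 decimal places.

With known mean μ and an Inverse-Gamma(α, β) prior on σ², the Normal likelihood is conjugate: posterior is Inv-Gamma(α + n/2, β + Σ(xᵢ−μ)²/2).
Σ(xᵢ−μ)² = (2.58)² + (-2.22)² + (-2.85)² + (0.52)² + (-4.57)² = 40.8626.
Posterior: Inv-Gamma(3.6 + 5/2, 19.0 + 40.8626/2) = Inv-Gamma(6.10, 39.43130).
E[σ²|data] = β/(α−1) = 39.43130/5.10 = 7.7316.

7.7316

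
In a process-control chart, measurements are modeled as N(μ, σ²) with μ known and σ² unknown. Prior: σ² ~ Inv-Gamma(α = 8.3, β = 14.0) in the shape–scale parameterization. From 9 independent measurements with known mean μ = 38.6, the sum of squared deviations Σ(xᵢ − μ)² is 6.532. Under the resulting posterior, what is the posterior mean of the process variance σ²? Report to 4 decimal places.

With known mean μ and an Inverse-Gamma(α, β) prior on σ², the Normal likelihood is conjugate: posterior is Inv-Gamma(α + n/2, β + Σ(xᵢ−μ)²/2).
Posterior: Inv-Gamma(8.3 + 9/2, 14.0 + 6.532/2) = Inv-Gamma(12.80, 17.2660).
E[σ²|data] = β/(α−1) = 17.2660/11.80 = 1.4632.

1.4632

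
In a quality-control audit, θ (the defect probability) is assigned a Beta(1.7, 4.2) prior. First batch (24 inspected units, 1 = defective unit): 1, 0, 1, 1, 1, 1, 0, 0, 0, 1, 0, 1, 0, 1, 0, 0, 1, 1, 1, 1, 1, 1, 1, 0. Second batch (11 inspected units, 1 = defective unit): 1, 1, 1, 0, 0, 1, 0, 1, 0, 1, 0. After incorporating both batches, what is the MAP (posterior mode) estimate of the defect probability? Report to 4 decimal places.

0.5578

The Beta prior is conjugate to a Binomial/Bernoulli likelihood; the update adds successes to α and failures to β.
After batch 1: Beta(1.7+15, 4.2+9) = Beta(16.7, 13.2).
After batch 2: Beta(16.7+6, 13.2+5) = Beta(22.7, 18.2).
Mode of Beta(a,b) for a,b>1 is (a−1)/(a+b−2) = 21.7/38.9 = 0.5578.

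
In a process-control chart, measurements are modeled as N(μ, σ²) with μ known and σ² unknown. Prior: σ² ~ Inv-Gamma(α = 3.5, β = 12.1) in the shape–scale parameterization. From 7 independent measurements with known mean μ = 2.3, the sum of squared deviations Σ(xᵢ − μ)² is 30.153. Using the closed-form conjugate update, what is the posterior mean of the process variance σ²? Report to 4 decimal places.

With known mean μ and an Inverse-Gamma(α, β) prior on σ², the Normal likelihood is conjugate: posterior is Inv-Gamma(α + n/2, β + Σ(xᵢ−μ)²/2).
Posterior: Inv-Gamma(3.5 + 7/2, 12.1 + 30.153/2) = Inv-Gamma(7.00, 27.1765).
E[σ²|data] = β/(α−1) = 27.1765/6.00 = 4.5294.

4.5294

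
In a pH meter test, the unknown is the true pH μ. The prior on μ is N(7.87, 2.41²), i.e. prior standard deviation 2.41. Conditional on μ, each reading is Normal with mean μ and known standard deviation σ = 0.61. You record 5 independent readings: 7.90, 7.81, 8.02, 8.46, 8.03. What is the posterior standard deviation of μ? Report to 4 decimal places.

0.2711

For Normal data with known variance σ², a Normal(μ₀, σ₀²) prior on μ is conjugate. Posterior precision = 1/σ₀² + n/σ²; posterior mean is the precision-weighted average of μ₀ and x̄.
σ₀² = 2.41² = 5.8081, σ² = 0.61² = 0.3721; σ² + n·σ₀² = 0.3721 + 5·5.8081 = 29.4126.
Posterior precision = 1/σ₀² + n/σ² = 1/5.8081 + 5/0.3721 = (σ² + n·σ₀²)/(σ₀²σ²) = 29.4126/(5.8081·0.3721); posterior variance σₙ² = σ₀²σ²/(σ² + n·σ₀²) = 5.8081·0.3721/29.4126 = 0.073479.
Posterior SD = √σₙ² = √(5.8081·0.3721/29.4126) = 0.2711.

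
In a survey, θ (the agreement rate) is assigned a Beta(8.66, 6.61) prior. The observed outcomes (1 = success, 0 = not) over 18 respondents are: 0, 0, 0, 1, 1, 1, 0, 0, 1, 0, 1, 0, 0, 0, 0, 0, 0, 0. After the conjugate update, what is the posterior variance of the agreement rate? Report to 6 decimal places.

0.007062

The Beta prior is conjugate to a Binomial/Bernoulli likelihood; the update adds successes to α and failures to β.
Posterior: Beta(α+k, β+n−k) = Beta(8.66+5, 6.61+13) = Beta(13.66, 19.61).
Var = αβ/((α+β)²(α+β+1)) = 13.66·19.61/(33.27²·34.27) = 0.007062.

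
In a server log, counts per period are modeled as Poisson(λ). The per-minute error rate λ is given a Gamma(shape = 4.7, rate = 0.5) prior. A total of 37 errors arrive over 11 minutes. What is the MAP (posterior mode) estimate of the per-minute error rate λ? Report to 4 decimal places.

3.5391

With a Gamma(shape α, rate β) prior, the Poisson likelihood is conjugate: the posterior is Gamma(α + ΣXᵢ, β + n).
Posterior: Gamma(α+S, β+n) = Gamma(4.7+37, 0.5+11) = Gamma(41.7, 11.5).
Mode of Gamma(α,β) for α≥1 is (α−1)/β = 40.7/11.5 = 3.5391.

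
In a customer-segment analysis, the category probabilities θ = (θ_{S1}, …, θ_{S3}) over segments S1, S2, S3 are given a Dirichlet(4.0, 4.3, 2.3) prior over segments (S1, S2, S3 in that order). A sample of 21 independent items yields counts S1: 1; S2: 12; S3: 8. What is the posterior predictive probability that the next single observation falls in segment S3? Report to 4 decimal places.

0.3259

The Dirichlet prior is conjugate to the Multinomial likelihood: each posterior αⱼ = prior αⱼ + observed count nⱼ.
Posterior concentration: (5.0, 16.3, 10.3), total = 31.6.
P(next = S3 | data) = α_{S3}/Σα = 0.3259.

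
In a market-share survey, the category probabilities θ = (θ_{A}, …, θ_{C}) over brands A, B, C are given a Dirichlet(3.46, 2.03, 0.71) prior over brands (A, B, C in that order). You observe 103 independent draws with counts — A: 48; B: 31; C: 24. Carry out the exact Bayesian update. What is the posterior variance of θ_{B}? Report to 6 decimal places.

The Dirichlet prior is conjugate to the Multinomial likelihood: each posterior αⱼ = prior αⱼ + observed count nⱼ.
Posterior concentration: (51.46, 33.03, 24.71), total = 109.20.
Var[θ_j] = α_j(Σα−α_j)/((Σα)²(Σα+1)) = 33.03·76.17/(109.20²·110.20) = 0.001915.

0.001915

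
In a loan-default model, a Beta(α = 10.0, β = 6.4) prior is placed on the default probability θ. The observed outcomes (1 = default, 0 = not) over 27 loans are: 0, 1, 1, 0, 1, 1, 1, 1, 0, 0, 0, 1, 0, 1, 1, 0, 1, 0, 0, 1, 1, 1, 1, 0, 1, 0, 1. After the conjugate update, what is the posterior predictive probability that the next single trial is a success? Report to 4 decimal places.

The Beta prior is conjugate to a Binomial/Bernoulli likelihood; the update adds successes to α and failures to β.
Posterior: Beta(α+k, β+n−k) = Beta(10.0+16, 6.4+11) = Beta(26.0, 17.4).
For a single future Bernoulli trial, P(success | data) = α/(α+β) = 0.5991.

0.5991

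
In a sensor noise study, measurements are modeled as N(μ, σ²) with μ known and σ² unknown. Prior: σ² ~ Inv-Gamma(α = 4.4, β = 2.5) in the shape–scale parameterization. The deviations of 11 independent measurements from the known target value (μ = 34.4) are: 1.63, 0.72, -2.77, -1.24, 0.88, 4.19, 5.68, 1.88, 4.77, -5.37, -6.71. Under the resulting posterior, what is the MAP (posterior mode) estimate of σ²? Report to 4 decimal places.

7.7122

With known mean μ and an Inverse-Gamma(α, β) prior on σ², the Normal likelihood is conjugate: posterior is Inv-Gamma(α + n/2, β + Σ(xᵢ−μ)²/2).
Σ(xᵢ−μ)² = (1.63)² + (0.72)² + (-2.77)² + (-1.24)² + (0.88)² + (4.19)² + (5.68)² + (1.88)² + (4.77)² + (-5.37)² + (-6.71)² = 163.1270.
Posterior: Inv-Gamma(4.4 + 11/2, 2.5 + 163.1270/2) = Inv-Gamma(9.90, 84.06350).
Mode = β/(α+1) = 84.06350/10.90 = 7.7122.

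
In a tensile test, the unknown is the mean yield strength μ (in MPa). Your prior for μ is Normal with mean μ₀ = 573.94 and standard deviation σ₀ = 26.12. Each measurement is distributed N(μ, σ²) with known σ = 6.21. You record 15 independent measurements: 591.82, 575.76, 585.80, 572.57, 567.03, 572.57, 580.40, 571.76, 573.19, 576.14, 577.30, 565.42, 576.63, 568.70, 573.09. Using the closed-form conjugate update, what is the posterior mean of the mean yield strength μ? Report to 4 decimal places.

For Normal data with known variance σ², a Normal(μ₀, σ₀²) prior on μ is conjugate. Posterior precision = 1/σ₀² + n/σ²; posterior mean is the precision-weighted average of μ₀ and x̄.
Σxᵢ = 591.82 + 575.76 + 585.80 + 572.57 + 567.03 + 572.57 + 580.40 + 571.76 + 573.19 + 576.14 + 577.30 + 565.42 + 576.63 + 568.70 + 573.09 = 8628.18, so n·x̄ = 8628.18.
σ₀² = 26.12² = 682.2544, σ² = 6.21² = 38.5641; σ² + n·σ₀² = 38.5641 + 15·682.2544 = 10272.3801.
Posterior mean = (μ₀/σ₀² + n·x̄/σ²)/(1/σ₀² + n/σ²) = (σ²·μ₀ + σ₀²·n·x̄)/(σ² + n·σ₀²) = (38.5641·573.94 + 682.2544·8628.18)/10272.3801 = 5908747.248546/10272.3801 = 575.2072.

575.2072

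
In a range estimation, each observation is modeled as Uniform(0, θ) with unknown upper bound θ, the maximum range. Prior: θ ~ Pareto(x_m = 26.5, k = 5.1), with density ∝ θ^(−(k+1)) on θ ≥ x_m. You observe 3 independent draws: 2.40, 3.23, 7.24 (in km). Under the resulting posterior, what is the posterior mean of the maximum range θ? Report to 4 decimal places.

30.2324

A Pareto(scale x_m, shape k) prior on the upper bound θ of Uniform(0, θ) is conjugate: posterior is Pareto(max(x_m, max xᵢ), k + n).
Sample maximum = 7.24; prior scale x_m = 26.5 → posterior scale = max = 26.50.
Posterior shape = 5.1 + 3 = 8.1.
E[θ|data] = k·x_m/(k−1) = 8.1·26.50/7.1 = 30.2324.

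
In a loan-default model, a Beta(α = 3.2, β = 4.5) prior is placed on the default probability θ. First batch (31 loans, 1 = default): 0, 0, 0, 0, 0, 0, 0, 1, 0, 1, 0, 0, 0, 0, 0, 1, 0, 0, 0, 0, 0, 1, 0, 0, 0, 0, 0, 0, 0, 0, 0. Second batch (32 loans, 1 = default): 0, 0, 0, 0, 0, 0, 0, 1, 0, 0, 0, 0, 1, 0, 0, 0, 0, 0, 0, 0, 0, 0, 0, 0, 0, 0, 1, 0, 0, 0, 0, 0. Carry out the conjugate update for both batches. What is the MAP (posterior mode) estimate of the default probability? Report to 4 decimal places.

The Beta prior is conjugate to a Binomial/Bernoulli likelihood; the update adds successes to α and failures to β.
After batch 1: Beta(3.2+4, 4.5+27) = Beta(7.2, 31.5).
After batch 2: Beta(7.2+3, 31.5+29) = Beta(10.2, 60.5).
Mode of Beta(a,b) for a,b>1 is (a−1)/(a+b−2) = 9.2/68.7 = 0.1339.

0.1339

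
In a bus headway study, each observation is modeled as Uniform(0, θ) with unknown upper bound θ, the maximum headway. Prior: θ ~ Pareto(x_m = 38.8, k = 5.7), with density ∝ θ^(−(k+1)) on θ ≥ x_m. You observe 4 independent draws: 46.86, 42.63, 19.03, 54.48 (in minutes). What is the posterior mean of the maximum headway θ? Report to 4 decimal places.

A Pareto(scale x_m, shape k) prior on the upper bound θ of Uniform(0, θ) is conjugate: posterior is Pareto(max(x_m, max xᵢ), k + n).
Sample maximum = 54.48; prior scale x_m = 38.8 → posterior scale = max = 54.48.
Posterior shape = 5.7 + 4 = 9.7.
E[θ|data] = k·x_m/(k−1) = 9.7·54.48/8.7 = 60.7421.

60.7421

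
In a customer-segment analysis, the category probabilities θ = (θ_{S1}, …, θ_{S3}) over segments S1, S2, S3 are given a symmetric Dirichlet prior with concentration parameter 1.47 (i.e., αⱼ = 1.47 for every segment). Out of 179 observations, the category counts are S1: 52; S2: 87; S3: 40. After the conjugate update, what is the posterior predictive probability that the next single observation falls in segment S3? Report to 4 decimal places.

0.2261

The Dirichlet prior is conjugate to the Multinomial likelihood: each posterior αⱼ = prior αⱼ + observed count nⱼ.
Posterior concentration: (53.47, 88.47, 41.47), total = 183.41.
P(next = S3 | data) = α_{S3}/Σα = 0.2261.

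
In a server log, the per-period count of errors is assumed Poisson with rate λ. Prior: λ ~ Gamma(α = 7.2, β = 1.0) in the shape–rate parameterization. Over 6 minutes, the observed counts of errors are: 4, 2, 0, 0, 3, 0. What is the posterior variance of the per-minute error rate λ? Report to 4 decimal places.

0.3306

With a Gamma(shape α, rate β) prior, the Poisson likelihood is conjugate: the posterior is Gamma(α + ΣXᵢ, β + n).
Sum of counts S = 9 over n = 6 minutes.
Posterior: Gamma(α+S, β+n) = Gamma(7.2+9, 1.0+6) = Gamma(16.2, 7.0).
Var = α/β² = 16.2/7.0² = 0.3306.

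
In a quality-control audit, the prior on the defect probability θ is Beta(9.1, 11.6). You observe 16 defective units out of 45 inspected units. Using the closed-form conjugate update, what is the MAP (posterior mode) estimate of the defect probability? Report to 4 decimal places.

The Beta prior is conjugate to a Binomial/Bernoulli likelihood; the update adds successes to α and failures to β.
Posterior: Beta(α+k, β+n−k) = Beta(9.1+16, 11.6+29) = Beta(25.1, 40.6).
Mode of Beta(a,b) for a,b>1 is (a−1)/(a+b−2) = 24.1/63.7 = 0.3783.

0.3783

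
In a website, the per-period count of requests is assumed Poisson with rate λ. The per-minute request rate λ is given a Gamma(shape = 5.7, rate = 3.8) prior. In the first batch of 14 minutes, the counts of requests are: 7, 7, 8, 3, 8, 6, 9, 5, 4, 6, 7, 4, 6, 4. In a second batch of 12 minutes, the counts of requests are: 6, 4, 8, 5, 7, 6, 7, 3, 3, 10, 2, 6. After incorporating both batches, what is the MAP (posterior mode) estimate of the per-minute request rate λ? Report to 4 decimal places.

5.2248

With a Gamma(shape α, rate β) prior, the Poisson likelihood is conjugate: the posterior is Gamma(α + ΣXᵢ, β + n).
Batch 1: sum of counts S = 84 over n = 14 minutes.
After batch 1: Gamma(α+S, β+n) = Gamma(5.7+84, 3.8+14) = Gamma(89.7, 17.8).
Batch 2: sum of counts S = 67 over n = 12 minutes.
After batch 2: Gamma(α+S, β+n) = Gamma(89.7+67, 17.8+12) = Gamma(156.7, 29.8).
Mode of Gamma(α,β) for α≥1 is (α−1)/β = 155.7/29.8 = 5.2248.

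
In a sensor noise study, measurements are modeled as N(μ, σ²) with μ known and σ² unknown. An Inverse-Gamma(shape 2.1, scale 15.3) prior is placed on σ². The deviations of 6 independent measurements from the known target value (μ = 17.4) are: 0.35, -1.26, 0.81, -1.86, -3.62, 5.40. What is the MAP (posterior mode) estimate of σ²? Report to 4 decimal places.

6.4500

With known mean μ and an Inverse-Gamma(α, β) prior on σ², the Normal likelihood is conjugate: posterior is Inv-Gamma(α + n/2, β + Σ(xᵢ−μ)²/2).
Σ(xᵢ−μ)² = (0.35)² + (-1.26)² + (0.81)² + (-1.86)² + (-3.62)² + (5.40)² = 48.0902.
Posterior: Inv-Gamma(2.1 + 6/2, 15.3 + 48.0902/2) = Inv-Gamma(5.10, 39.34510).
Mode = β/(α+1) = 39.34510/6.10 = 6.4500.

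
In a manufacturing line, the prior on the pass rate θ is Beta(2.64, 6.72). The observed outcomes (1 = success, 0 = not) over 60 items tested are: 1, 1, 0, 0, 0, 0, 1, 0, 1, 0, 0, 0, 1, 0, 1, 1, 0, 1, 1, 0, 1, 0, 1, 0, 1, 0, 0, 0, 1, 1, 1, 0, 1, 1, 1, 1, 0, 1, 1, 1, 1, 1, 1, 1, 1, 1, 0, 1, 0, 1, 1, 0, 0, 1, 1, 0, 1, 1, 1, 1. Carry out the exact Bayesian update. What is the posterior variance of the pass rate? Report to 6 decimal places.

0.003480

The Beta prior is conjugate to a Binomial/Bernoulli likelihood; the update adds successes to α and failures to β.
Posterior: Beta(α+k, β+n−k) = Beta(2.64+37, 6.72+23) = Beta(39.64, 29.72).
Var = αβ/((α+β)²(α+β+1)) = 39.64·29.72/(69.36²·70.36) = 0.003480.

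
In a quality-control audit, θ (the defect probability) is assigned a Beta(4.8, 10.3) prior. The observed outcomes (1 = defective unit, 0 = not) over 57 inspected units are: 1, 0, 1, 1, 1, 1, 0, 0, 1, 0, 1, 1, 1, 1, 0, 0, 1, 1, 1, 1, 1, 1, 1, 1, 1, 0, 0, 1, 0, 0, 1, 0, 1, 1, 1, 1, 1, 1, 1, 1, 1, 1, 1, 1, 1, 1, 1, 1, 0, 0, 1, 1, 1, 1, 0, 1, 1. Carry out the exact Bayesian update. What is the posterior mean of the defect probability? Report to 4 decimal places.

The Beta prior is conjugate to a Binomial/Bernoulli likelihood; the update adds successes to α and failures to β.
Posterior: Beta(α+k, β+n−k) = Beta(4.8+43, 10.3+14) = Beta(47.8, 24.3).
Posterior mean = α/(α+β) = 47.8/72.1 = 0.6630.

0.6630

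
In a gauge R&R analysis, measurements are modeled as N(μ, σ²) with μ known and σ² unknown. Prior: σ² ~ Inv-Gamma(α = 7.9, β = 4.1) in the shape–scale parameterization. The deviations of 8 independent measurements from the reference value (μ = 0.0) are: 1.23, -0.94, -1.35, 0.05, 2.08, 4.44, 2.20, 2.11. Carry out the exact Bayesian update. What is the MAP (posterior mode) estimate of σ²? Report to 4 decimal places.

1.7734

With known mean μ and an Inverse-Gamma(α, β) prior on σ², the Normal likelihood is conjugate: posterior is Inv-Gamma(α + n/2, β + Σ(xᵢ−μ)²/2).
Σ(xᵢ−μ)² = (1.23)² + (-0.94)² + (-1.35)² + (0.05)² + (2.08)² + (4.44)² + (2.20)² + (2.11)² = 37.5536.
Posterior: Inv-Gamma(7.9 + 8/2, 4.1 + 37.5536/2) = Inv-Gamma(11.90, 22.87680).
Mode = β/(α+1) = 22.87680/12.90 = 1.7734.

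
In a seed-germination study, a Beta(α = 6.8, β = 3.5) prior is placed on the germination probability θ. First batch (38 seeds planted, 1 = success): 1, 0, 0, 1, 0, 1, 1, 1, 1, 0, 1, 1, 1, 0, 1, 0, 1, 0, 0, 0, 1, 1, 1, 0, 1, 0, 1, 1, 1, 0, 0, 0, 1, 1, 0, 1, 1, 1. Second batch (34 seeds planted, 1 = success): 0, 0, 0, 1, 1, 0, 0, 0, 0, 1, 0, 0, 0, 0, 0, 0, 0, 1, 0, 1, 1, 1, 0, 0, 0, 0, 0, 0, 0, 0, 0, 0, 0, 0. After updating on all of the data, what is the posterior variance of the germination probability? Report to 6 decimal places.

0.002968

The Beta prior is conjugate to a Binomial/Bernoulli likelihood; the update adds successes to α and failures to β.
After batch 1: Beta(6.8+23, 3.5+15) = Beta(29.8, 18.5).
After batch 2: Beta(29.8+7, 18.5+27) = Beta(36.8, 45.5).
Var = αβ/((α+β)²(α+β+1)) = 36.8·45.5/(82.3²·83.3) = 0.002968.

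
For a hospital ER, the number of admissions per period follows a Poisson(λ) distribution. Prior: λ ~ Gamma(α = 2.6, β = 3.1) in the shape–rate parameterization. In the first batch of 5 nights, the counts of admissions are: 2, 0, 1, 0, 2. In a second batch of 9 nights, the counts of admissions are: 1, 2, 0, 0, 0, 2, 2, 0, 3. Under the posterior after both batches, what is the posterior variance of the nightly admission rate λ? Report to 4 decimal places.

0.0602

With a Gamma(shape α, rate β) prior, the Poisson likelihood is conjugate: the posterior is Gamma(α + ΣXᵢ, β + n).
Batch 1: sum of counts S = 5 over n = 5 nights.
After batch 1: Gamma(α+S, β+n) = Gamma(2.6+5, 3.1+5) = Gamma(7.6, 8.1).
Batch 2: sum of counts S = 10 over n = 9 nights.
After batch 2: Gamma(α+S, β+n) = Gamma(7.6+10, 8.1+9) = Gamma(17.6, 17.1).
Var = α/β² = 17.6/17.1² = 0.0602.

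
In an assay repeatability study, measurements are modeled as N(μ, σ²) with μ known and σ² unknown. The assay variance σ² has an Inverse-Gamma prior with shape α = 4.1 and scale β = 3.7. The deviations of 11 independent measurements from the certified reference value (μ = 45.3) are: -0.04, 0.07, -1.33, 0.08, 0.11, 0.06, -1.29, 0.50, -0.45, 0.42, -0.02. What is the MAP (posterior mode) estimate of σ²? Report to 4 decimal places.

0.5420

With known mean μ and an Inverse-Gamma(α, β) prior on σ², the Normal likelihood is conjugate: posterior is Inv-Gamma(α + n/2, β + Σ(xᵢ−μ)²/2).
Σ(xᵢ−μ)² = (-0.04)² + (0.07)² + (-1.33)² + (0.08)² + (0.11)² + (0.06)² + (-1.29)² + (0.50)² + (-0.45)² + (0.42)² + (-0.02)² = 4.0909.
Posterior: Inv-Gamma(4.1 + 11/2, 3.7 + 4.0909/2) = Inv-Gamma(9.60, 5.74545).
Mode = β/(α+1) = 5.74545/10.60 = 0.5420.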